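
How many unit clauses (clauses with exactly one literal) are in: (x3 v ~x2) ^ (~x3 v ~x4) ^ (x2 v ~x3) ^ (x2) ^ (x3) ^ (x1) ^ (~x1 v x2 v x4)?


A unit clause contains exactly one literal.
Unit clauses found: (x2), (x3), (x1).
Count = 3.

3


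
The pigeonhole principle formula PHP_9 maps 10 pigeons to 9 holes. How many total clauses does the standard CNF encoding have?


The PHP encoding has two parts:
1) At-least-one-hole clauses: 10 (one per pigeon, each with 9 literals).
2) At-most-one-pigeon-per-hole clauses: 9 holes * C(10,2) = 9 * 45 = 405.
Total clauses = 10 + 405 = 415.

415


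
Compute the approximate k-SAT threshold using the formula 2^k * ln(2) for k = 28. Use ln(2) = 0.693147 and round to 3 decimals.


Using the asymptotic formula: threshold ~ 2^k * ln(2).
2^28 = 268435456.
268435456 * 0.693147 = 186065231.02.

186065231.02


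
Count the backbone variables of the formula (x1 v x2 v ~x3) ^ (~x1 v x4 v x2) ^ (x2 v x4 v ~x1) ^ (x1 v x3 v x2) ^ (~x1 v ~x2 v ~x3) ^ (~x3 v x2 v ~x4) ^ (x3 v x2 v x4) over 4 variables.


Find all satisfying assignments: 7 model(s).
Check which variables have the same value in every model.
No variable is fixed across all models.
Backbone size = 0.

0


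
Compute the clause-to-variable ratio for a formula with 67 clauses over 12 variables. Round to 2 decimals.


Clause-to-variable ratio = clauses / variables.
67 / 12 = 5.58.

5.58


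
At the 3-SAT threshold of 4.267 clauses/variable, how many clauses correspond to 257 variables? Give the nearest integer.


The 3-SAT phase transition occurs at approximately 4.267 clauses per variable.
m = 4.267 * 257 = 1096.619.
Rounded to nearest integer: 1097.

1097


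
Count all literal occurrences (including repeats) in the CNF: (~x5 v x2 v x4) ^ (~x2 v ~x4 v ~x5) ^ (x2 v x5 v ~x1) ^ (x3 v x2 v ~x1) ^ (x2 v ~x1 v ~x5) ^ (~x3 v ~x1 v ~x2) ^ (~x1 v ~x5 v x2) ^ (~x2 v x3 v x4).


Clause lengths: 3, 3, 3, 3, 3, 3, 3, 3.
Sum = 3 + 3 + 3 + 3 + 3 + 3 + 3 + 3 = 24.

24


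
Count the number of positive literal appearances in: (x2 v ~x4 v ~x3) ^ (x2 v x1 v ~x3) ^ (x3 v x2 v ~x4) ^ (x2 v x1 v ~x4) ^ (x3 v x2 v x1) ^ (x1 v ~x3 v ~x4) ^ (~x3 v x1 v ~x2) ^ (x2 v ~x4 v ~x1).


Scan each clause for unnegated literals.
Clause 1: 1 positive; Clause 2: 2 positive; Clause 3: 2 positive; Clause 4: 2 positive; Clause 5: 3 positive; Clause 6: 1 positive; Clause 7: 1 positive; Clause 8: 1 positive.
Total positive literal occurrences = 13.

13


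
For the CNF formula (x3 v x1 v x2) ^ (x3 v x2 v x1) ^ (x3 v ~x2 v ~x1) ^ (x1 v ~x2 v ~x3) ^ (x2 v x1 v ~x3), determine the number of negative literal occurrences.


Scan each clause for negated literals.
Clause 1: 0 negative; Clause 2: 0 negative; Clause 3: 2 negative; Clause 4: 2 negative; Clause 5: 1 negative.
Total negative literal occurrences = 5.

5


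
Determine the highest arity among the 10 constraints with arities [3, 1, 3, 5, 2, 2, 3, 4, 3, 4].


The arities are: 3, 1, 3, 5, 2, 2, 3, 4, 3, 4.
Scan for the maximum value.
Maximum arity = 5.

5


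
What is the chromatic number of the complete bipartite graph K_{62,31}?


K_{62,31} is bipartite by definition: the two parts are independent sets, with every edge crossing between them.
Color all vertices in one part with color 1 and all vertices in the other part with color 2.
Since the graph has at least one edge, one color does not suffice.
Chromatic number = 2.

2


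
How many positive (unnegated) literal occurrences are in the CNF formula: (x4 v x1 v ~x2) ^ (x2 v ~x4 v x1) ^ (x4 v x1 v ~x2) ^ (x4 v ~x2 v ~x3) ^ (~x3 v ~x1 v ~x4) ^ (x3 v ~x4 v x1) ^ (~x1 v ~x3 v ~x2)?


Scan each clause for unnegated literals.
Clause 1: 2 positive; Clause 2: 2 positive; Clause 3: 2 positive; Clause 4: 1 positive; Clause 5: 0 positive; Clause 6: 2 positive; Clause 7: 0 positive.
Total positive literal occurrences = 9.

9


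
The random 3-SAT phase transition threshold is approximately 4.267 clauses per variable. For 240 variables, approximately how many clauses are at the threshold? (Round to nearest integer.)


The 3-SAT phase transition occurs at approximately 4.267 clauses per variable.
m = 4.267 * 240 = 1024.08.
Rounded to nearest integer: 1024.

1024


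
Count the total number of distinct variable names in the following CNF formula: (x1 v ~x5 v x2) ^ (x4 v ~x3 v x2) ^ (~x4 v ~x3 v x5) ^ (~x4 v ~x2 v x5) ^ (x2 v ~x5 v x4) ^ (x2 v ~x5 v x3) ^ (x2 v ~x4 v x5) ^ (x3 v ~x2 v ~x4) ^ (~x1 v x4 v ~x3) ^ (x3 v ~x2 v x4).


Identify each distinct variable in the formula.
Variables found: x1, x2, x3, x4, x5.
Total distinct variables = 5.

5


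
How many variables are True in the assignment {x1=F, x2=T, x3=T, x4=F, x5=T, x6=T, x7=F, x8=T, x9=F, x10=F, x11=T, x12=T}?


The weight is the number of variables assigned True.
True variables: x2, x3, x5, x6, x8, x11, x12.
Weight = 7.

7


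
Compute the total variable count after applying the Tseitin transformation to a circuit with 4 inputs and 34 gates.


The Tseitin transformation introduces one auxiliary variable per gate.
Total variables = inputs + gates = 4 + 34 = 38.

38


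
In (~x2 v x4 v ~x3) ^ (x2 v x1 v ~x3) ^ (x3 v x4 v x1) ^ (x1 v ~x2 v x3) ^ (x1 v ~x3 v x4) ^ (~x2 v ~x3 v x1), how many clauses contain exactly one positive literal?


A definite clause has exactly one positive literal.
Clause 1: 1 positive -> definite
Clause 2: 2 positive -> not definite
Clause 3: 3 positive -> not definite
Clause 4: 2 positive -> not definite
Clause 5: 2 positive -> not definite
Clause 6: 1 positive -> definite
Definite clause count = 2.

2


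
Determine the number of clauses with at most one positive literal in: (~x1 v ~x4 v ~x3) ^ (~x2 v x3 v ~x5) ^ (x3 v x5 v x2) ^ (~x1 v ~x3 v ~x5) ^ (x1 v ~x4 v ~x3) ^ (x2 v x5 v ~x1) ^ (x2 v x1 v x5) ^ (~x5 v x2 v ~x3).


A Horn clause has at most one positive literal.
Clause 1: 0 positive lit(s) -> Horn
Clause 2: 1 positive lit(s) -> Horn
Clause 3: 3 positive lit(s) -> not Horn
Clause 4: 0 positive lit(s) -> Horn
Clause 5: 1 positive lit(s) -> Horn
Clause 6: 2 positive lit(s) -> not Horn
Clause 7: 3 positive lit(s) -> not Horn
Clause 8: 1 positive lit(s) -> Horn
Total Horn clauses = 5.

5


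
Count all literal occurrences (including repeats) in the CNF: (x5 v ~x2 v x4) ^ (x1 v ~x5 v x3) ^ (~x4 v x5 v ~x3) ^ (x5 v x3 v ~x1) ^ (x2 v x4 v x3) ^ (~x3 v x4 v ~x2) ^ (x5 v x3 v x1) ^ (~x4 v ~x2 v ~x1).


Clause lengths: 3, 3, 3, 3, 3, 3, 3, 3.
Sum = 3 + 3 + 3 + 3 + 3 + 3 + 3 + 3 = 24.

24


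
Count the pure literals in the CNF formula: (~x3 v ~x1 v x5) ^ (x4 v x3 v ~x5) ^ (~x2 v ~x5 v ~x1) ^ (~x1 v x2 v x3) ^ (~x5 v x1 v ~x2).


A pure literal appears in only one polarity across all clauses.
Pure literals: x4 (positive only).
Count = 1.

1


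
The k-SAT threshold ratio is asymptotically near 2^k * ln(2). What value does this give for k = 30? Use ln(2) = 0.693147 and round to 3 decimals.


Using the asymptotic formula: threshold ~ 2^k * ln(2).
2^30 = 1073741824.
1073741824 * 0.693147 = 744260924.08.

744260924.08


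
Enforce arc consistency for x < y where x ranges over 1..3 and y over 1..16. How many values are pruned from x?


For the constraint x < y, x needs a supporting value in y's domain.
x can be at most 15 (one less than y's maximum).
Valid x values from domain: 3 out of 3.
Pruned = 3 - 3 = 0.

0


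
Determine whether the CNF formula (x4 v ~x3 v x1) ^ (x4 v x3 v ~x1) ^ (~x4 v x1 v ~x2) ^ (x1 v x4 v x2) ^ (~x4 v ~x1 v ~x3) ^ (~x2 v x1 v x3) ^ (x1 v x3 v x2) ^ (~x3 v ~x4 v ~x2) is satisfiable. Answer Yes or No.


Check all 16 possible truth assignments.
Number of satisfying assignments found: 5.
The formula is satisfiable.

Yes


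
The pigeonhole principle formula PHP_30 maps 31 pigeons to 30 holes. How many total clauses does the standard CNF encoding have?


The PHP encoding has two parts:
1) At-least-one-hole clauses: 31 (one per pigeon, each with 30 literals).
2) At-most-one-pigeon-per-hole clauses: 30 holes * C(31,2) = 30 * 465 = 13950.
Total clauses = 31 + 13950 = 13981.

13981


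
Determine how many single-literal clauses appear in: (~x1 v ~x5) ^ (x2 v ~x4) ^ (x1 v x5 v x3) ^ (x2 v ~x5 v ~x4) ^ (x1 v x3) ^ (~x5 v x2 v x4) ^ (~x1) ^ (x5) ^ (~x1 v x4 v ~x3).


A unit clause contains exactly one literal.
Unit clauses found: (~x1), (x5).
Count = 2.

2


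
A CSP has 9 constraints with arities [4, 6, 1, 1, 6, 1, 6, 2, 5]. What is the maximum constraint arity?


The arities are: 4, 6, 1, 1, 6, 1, 6, 2, 5.
Scan for the maximum value.
Maximum arity = 6.

6


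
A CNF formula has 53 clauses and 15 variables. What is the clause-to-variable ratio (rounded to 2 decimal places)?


Clause-to-variable ratio = clauses / variables.
53 / 15 = 3.53.

3.53


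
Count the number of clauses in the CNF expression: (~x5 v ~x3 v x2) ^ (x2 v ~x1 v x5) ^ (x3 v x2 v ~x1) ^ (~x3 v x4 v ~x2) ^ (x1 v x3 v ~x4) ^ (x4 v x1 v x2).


Each group enclosed in parentheses joined by ^ is one clause.
Counting the conjuncts: 6 clauses.

6


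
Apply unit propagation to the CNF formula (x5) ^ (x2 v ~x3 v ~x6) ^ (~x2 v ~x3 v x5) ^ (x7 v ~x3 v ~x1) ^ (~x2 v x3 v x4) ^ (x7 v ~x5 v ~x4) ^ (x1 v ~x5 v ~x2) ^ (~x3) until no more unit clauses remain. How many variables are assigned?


Unit propagation repeatedly assigns the literal in any unit clause, then simplifies.
Assignments in order: x5 = T, x3 = F.
No further unit clauses remain.
Total variables assigned = 2.

2


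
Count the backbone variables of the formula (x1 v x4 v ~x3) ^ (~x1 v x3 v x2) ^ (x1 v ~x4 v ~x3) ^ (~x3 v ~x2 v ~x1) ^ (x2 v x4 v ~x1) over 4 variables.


Find all satisfying assignments: 7 model(s).
Check which variables have the same value in every model.
No variable is fixed across all models.
Backbone size = 0.

0


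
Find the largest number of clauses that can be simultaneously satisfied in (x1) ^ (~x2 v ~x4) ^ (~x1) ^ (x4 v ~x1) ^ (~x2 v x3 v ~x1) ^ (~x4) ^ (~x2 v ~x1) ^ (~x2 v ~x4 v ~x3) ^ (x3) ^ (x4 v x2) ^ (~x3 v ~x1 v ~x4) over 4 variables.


Enumerate all 16 truth assignments.
For each, count how many of the 11 clauses are satisfied.
The formula is not fully satisfiable, so the maximum is below 11.
Maximum simultaneously satisfiable clauses = 10.

10


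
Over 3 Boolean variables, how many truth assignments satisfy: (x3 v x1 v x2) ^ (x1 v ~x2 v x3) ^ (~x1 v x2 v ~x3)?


Enumerate all 8 truth assignments over 3 variables.
Test each against every clause.
Satisfying assignments found: 5.

5


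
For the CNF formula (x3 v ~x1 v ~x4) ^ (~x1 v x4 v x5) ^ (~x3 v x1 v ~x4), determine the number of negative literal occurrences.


Scan each clause for negated literals.
Clause 1: 2 negative; Clause 2: 1 negative; Clause 3: 2 negative.
Total negative literal occurrences = 5.

5


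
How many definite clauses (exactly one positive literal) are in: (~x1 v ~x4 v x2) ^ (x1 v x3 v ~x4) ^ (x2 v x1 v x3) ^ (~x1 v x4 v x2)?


A definite clause has exactly one positive literal.
Clause 1: 1 positive -> definite
Clause 2: 2 positive -> not definite
Clause 3: 3 positive -> not definite
Clause 4: 2 positive -> not definite
Definite clause count = 1.

1


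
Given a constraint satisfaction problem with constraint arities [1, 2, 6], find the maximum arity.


The arities are: 1, 2, 6.
Scan for the maximum value.
Maximum arity = 6.

6


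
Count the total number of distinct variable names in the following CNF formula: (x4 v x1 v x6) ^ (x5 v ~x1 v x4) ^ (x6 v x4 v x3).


Identify each distinct variable in the formula.
Variables found: x1, x3, x4, x5, x6.
Total distinct variables = 5.

5


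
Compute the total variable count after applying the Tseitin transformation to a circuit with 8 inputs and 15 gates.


The Tseitin transformation introduces one auxiliary variable per gate.
Total variables = inputs + gates = 8 + 15 = 23.

23


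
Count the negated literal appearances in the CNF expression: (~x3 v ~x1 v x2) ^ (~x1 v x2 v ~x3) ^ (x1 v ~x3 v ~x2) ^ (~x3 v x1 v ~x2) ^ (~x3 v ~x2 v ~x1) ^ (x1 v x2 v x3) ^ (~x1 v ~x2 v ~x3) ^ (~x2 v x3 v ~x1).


Scan each clause for negated literals.
Clause 1: 2 negative; Clause 2: 2 negative; Clause 3: 2 negative; Clause 4: 2 negative; Clause 5: 3 negative; Clause 6: 0 negative; Clause 7: 3 negative; Clause 8: 2 negative.
Total negative literal occurrences = 16.

16


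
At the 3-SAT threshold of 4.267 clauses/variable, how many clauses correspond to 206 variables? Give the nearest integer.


The 3-SAT phase transition occurs at approximately 4.267 clauses per variable.
m = 4.267 * 206 = 879.002.
Rounded to nearest integer: 879.

879


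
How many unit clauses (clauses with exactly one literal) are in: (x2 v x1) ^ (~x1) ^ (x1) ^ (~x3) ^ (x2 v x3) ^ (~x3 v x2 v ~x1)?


A unit clause contains exactly one literal.
Unit clauses found: (~x1), (x1), (~x3).
Count = 3.

3


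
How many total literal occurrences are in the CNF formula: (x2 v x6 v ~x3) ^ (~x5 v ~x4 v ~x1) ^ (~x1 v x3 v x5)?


Clause lengths: 3, 3, 3.
Sum = 3 + 3 + 3 = 9.

9


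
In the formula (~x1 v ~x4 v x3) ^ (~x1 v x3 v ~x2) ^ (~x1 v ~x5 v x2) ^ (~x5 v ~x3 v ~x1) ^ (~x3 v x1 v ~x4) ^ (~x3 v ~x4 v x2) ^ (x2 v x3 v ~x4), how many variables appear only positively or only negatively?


A pure literal appears in only one polarity across all clauses.
Pure literals: x4 (negative only), x5 (negative only).
Count = 2.

2


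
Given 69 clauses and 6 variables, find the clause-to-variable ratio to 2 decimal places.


Clause-to-variable ratio = clauses / variables.
69 / 6 = 11.5.

11.5


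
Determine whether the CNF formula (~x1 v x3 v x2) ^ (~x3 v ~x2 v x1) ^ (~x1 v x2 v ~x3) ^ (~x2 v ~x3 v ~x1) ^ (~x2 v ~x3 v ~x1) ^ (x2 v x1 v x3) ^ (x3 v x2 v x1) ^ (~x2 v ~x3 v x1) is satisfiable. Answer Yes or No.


Check all 8 possible truth assignments.
Number of satisfying assignments found: 3.
The formula is satisfiable.

Yes


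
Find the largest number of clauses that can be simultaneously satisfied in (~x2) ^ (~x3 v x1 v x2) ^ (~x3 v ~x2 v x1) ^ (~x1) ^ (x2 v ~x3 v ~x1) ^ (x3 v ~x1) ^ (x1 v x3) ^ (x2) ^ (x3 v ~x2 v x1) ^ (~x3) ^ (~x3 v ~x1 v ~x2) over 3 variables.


Enumerate all 8 truth assignments.
For each, count how many of the 11 clauses are satisfied.
The formula is not fully satisfiable, so the maximum is below 11.
Maximum simultaneously satisfiable clauses = 9.

9


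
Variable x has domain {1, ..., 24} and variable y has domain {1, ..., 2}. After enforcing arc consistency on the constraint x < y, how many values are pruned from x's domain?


For the constraint x < y, x needs a supporting value in y's domain.
x can be at most 1 (one less than y's maximum).
Valid x values from domain: 1 out of 24.
Pruned = 24 - 1 = 23.

23


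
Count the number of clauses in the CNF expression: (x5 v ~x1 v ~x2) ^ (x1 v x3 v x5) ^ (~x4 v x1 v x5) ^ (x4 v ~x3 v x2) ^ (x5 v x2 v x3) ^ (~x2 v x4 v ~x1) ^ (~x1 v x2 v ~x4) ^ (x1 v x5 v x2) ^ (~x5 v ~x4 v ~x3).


Each group enclosed in parentheses joined by ^ is one clause.
Counting the conjuncts: 9 clauses.

9


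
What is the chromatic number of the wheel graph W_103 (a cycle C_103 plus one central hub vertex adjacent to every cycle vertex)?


W_103 consists of the cycle C_103 together with a hub vertex adjacent to every cycle vertex.
The cycle C_103 needs 3 colors (odd cycle -> 3).
The hub is adjacent to every cycle vertex, so it must receive a new color distinct from all of them.
Chromatic number = 3 + 1 = 4.

4


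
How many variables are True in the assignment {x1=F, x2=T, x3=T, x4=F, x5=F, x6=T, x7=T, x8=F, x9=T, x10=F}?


The weight is the number of variables assigned True.
True variables: x2, x3, x6, x7, x9.
Weight = 5.

5


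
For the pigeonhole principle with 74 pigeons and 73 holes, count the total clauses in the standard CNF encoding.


The PHP encoding has two parts:
1) At-least-one-hole clauses: 74 (one per pigeon, each with 73 literals).
2) At-most-one-pigeon-per-hole clauses: 73 holes * C(74,2) = 73 * 2701 = 197173.
Total clauses = 74 + 197173 = 197247.

197247


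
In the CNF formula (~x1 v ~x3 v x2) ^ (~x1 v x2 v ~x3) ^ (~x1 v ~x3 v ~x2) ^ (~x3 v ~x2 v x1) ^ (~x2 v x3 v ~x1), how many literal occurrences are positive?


Scan each clause for unnegated literals.
Clause 1: 1 positive; Clause 2: 1 positive; Clause 3: 0 positive; Clause 4: 1 positive; Clause 5: 1 positive.
Total positive literal occurrences = 4.

4


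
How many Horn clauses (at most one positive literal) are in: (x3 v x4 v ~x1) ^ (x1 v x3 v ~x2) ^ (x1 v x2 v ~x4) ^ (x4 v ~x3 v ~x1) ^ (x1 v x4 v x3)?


A Horn clause has at most one positive literal.
Clause 1: 2 positive lit(s) -> not Horn
Clause 2: 2 positive lit(s) -> not Horn
Clause 3: 2 positive lit(s) -> not Horn
Clause 4: 1 positive lit(s) -> Horn
Clause 5: 3 positive lit(s) -> not Horn
Total Horn clauses = 1.

1


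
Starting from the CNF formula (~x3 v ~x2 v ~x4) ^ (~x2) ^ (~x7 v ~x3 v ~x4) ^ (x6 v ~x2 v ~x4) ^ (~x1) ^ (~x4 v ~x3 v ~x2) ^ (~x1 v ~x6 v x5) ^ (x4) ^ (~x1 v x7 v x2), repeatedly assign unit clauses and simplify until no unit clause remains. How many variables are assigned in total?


Unit propagation repeatedly assigns the literal in any unit clause, then simplifies.
Assignments in order: x2 = F, x1 = F, x4 = T.
No further unit clauses remain.
Total variables assigned = 3.

3


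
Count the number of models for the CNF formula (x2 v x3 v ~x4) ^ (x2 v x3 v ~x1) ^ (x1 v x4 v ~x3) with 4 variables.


Enumerate all 16 truth assignments over 4 variables.
Test each against every clause.
Satisfying assignments found: 11.

11


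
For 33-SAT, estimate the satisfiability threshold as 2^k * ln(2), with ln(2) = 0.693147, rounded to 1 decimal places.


Using the asymptotic formula: threshold ~ 2^k * ln(2).
2^33 = 8589934592.
8589934592 * 0.693147 = 5954087392.6.

5954087392.6


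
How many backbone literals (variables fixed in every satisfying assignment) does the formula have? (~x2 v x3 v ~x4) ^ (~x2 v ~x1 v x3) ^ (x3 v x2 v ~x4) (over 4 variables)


Find all satisfying assignments: 11 model(s).
Check which variables have the same value in every model.
No variable is fixed across all models.
Backbone size = 0.

0


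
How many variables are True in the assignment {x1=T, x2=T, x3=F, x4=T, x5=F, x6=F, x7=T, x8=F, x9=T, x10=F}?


The weight is the number of variables assigned True.
True variables: x1, x2, x4, x7, x9.
Weight = 5.

5


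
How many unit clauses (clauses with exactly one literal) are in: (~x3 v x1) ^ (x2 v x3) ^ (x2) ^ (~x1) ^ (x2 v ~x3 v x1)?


A unit clause contains exactly one literal.
Unit clauses found: (x2), (~x1).
Count = 2.

2


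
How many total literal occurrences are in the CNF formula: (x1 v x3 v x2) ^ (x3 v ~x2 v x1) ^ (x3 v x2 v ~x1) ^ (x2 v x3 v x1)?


Clause lengths: 3, 3, 3, 3.
Sum = 3 + 3 + 3 + 3 = 12.

12


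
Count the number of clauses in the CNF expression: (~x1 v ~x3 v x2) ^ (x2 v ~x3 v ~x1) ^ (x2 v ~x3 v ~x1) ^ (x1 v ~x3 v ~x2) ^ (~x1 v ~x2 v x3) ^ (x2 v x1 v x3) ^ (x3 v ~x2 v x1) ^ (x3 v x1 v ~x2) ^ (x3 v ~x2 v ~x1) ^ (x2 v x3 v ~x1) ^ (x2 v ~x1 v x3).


Each group enclosed in parentheses joined by ^ is one clause.
Counting the conjuncts: 11 clauses.

11


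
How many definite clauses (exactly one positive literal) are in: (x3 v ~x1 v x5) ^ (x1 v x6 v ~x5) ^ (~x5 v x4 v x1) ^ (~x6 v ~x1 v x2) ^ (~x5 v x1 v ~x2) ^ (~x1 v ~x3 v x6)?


A definite clause has exactly one positive literal.
Clause 1: 2 positive -> not definite
Clause 2: 2 positive -> not definite
Clause 3: 2 positive -> not definite
Clause 4: 1 positive -> definite
Clause 5: 1 positive -> definite
Clause 6: 1 positive -> definite
Definite clause count = 3.

3


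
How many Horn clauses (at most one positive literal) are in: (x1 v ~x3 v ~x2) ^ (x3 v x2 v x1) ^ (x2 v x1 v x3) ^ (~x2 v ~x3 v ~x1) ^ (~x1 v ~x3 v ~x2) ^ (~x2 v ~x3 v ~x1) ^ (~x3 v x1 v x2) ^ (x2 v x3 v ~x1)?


A Horn clause has at most one positive literal.
Clause 1: 1 positive lit(s) -> Horn
Clause 2: 3 positive lit(s) -> not Horn
Clause 3: 3 positive lit(s) -> not Horn
Clause 4: 0 positive lit(s) -> Horn
Clause 5: 0 positive lit(s) -> Horn
Clause 6: 0 positive lit(s) -> Horn
Clause 7: 2 positive lit(s) -> not Horn
Clause 8: 2 positive lit(s) -> not Horn
Total Horn clauses = 4.

4


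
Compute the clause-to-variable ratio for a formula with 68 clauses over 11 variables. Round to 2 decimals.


Clause-to-variable ratio = clauses / variables.
68 / 11 = 6.18.

6.18


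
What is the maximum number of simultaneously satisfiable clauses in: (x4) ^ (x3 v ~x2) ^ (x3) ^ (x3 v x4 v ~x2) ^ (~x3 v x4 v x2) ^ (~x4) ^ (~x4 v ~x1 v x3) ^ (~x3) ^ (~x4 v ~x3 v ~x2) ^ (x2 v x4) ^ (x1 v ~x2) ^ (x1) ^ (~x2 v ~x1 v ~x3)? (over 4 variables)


Enumerate all 16 truth assignments.
For each, count how many of the 13 clauses are satisfied.
The formula is not fully satisfiable, so the maximum is below 13.
Maximum simultaneously satisfiable clauses = 11.

11


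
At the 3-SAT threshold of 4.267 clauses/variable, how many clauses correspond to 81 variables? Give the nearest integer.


The 3-SAT phase transition occurs at approximately 4.267 clauses per variable.
m = 4.267 * 81 = 345.627.
Rounded to nearest integer: 346.

346


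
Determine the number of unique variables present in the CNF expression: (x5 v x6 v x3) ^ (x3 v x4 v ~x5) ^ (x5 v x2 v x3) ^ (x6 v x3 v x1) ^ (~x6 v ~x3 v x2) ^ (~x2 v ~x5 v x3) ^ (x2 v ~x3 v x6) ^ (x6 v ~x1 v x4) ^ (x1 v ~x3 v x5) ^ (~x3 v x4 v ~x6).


Identify each distinct variable in the formula.
Variables found: x1, x2, x3, x4, x5, x6.
Total distinct variables = 6.

6


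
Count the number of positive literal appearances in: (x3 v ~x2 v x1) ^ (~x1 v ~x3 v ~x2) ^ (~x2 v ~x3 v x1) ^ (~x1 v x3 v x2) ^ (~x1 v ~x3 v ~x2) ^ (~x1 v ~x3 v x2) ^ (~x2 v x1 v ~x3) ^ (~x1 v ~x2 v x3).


Scan each clause for unnegated literals.
Clause 1: 2 positive; Clause 2: 0 positive; Clause 3: 1 positive; Clause 4: 2 positive; Clause 5: 0 positive; Clause 6: 1 positive; Clause 7: 1 positive; Clause 8: 1 positive.
Total positive literal occurrences = 8.

8


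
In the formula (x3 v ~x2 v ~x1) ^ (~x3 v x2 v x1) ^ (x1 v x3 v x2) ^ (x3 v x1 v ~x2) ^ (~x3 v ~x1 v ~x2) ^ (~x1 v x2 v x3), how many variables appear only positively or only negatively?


A pure literal appears in only one polarity across all clauses.
No pure literals found.
Count = 0.

0


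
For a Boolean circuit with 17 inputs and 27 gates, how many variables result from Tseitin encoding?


The Tseitin transformation introduces one auxiliary variable per gate.
Total variables = inputs + gates = 17 + 27 = 44.

44


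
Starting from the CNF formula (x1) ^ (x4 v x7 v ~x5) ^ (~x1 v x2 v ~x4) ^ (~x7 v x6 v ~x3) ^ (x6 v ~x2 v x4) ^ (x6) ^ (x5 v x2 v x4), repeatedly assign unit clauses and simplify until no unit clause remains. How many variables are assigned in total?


Unit propagation repeatedly assigns the literal in any unit clause, then simplifies.
Assignments in order: x1 = T, x6 = T.
No further unit clauses remain.
Total variables assigned = 2.

2


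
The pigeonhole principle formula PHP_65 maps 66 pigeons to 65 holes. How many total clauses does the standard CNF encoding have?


The PHP encoding has two parts:
1) At-least-one-hole clauses: 66 (one per pigeon, each with 65 literals).
2) At-most-one-pigeon-per-hole clauses: 65 holes * C(66,2) = 65 * 2145 = 139425.
Total clauses = 66 + 139425 = 139491.

139491


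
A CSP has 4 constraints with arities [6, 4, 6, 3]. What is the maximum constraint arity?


The arities are: 6, 4, 6, 3.
Scan for the maximum value.
Maximum arity = 6.

6


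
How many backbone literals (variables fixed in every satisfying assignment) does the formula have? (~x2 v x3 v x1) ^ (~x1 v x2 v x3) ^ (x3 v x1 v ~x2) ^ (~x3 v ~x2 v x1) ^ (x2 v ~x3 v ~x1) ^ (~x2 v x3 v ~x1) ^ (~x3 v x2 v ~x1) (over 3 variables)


Find all satisfying assignments: 3 model(s).
Check which variables have the same value in every model.
No variable is fixed across all models.
Backbone size = 0.

0


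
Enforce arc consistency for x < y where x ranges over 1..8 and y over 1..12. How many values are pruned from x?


For the constraint x < y, x needs a supporting value in y's domain.
x can be at most 11 (one less than y's maximum).
Valid x values from domain: 8 out of 8.
Pruned = 8 - 8 = 0.

0


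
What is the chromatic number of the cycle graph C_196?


A cycle on an even number of vertices is bipartite: alternate two colors around the cycle.
Since 196 is even, two colors suffice, and at least two are needed because the graph has edges.
Chromatic number = 2.

2


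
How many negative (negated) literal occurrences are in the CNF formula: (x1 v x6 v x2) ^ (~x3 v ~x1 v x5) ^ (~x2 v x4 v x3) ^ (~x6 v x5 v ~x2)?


Scan each clause for negated literals.
Clause 1: 0 negative; Clause 2: 2 negative; Clause 3: 1 negative; Clause 4: 2 negative.
Total negative literal occurrences = 5.

5


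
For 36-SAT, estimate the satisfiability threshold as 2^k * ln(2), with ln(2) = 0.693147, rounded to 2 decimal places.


Using the asymptotic formula: threshold ~ 2^k * ln(2).
2^36 = 68719476736.
68719476736 * 0.693147 = 47632699141.13.

47632699141.13


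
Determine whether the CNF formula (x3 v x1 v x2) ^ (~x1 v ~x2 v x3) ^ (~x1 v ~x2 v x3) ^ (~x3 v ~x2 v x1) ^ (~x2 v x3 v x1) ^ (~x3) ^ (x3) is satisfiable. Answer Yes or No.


Check all 8 possible truth assignments.
Number of satisfying assignments found: 0.
The formula is unsatisfiable.

No


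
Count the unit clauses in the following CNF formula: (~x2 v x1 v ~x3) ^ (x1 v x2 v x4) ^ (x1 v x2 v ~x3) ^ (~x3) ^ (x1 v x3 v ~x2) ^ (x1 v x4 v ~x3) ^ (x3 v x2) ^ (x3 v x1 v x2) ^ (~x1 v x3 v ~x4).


A unit clause contains exactly one literal.
Unit clauses found: (~x3).
Count = 1.

1


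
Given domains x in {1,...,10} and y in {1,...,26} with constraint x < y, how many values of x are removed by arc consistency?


For the constraint x < y, x needs a supporting value in y's domain.
x can be at most 25 (one less than y's maximum).
Valid x values from domain: 10 out of 10.
Pruned = 10 - 10 = 0.

0


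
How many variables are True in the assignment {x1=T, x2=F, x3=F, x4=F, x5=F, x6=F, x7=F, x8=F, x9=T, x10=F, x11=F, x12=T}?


The weight is the number of variables assigned True.
True variables: x1, x9, x12.
Weight = 3.

3


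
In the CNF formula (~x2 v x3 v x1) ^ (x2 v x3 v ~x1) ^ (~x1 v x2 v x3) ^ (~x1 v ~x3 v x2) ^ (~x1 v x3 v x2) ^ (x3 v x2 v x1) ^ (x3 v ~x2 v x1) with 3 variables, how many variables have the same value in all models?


Find all satisfying assignments: 4 model(s).
Check which variables have the same value in every model.
No variable is fixed across all models.
Backbone size = 0.

0


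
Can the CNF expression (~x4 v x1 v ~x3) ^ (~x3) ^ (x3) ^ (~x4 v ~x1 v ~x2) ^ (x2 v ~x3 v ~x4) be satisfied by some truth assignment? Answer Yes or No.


Check all 16 possible truth assignments.
Number of satisfying assignments found: 0.
The formula is unsatisfiable.

No


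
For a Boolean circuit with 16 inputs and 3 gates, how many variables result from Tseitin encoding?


The Tseitin transformation introduces one auxiliary variable per gate.
Total variables = inputs + gates = 16 + 3 = 19.

19


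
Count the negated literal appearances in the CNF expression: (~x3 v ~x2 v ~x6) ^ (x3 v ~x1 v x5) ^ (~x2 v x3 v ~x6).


Scan each clause for negated literals.
Clause 1: 3 negative; Clause 2: 1 negative; Clause 3: 2 negative.
Total negative literal occurrences = 6.

6


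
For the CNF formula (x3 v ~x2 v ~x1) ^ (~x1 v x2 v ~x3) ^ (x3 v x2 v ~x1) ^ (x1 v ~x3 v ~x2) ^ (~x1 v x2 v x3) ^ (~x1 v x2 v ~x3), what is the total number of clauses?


Each group enclosed in parentheses joined by ^ is one clause.
Counting the conjuncts: 6 clauses.

6


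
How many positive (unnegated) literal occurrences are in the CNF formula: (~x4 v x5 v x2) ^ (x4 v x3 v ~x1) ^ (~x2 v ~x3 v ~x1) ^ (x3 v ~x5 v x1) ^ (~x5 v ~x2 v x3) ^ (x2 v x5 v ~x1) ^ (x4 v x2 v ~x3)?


Scan each clause for unnegated literals.
Clause 1: 2 positive; Clause 2: 2 positive; Clause 3: 0 positive; Clause 4: 2 positive; Clause 5: 1 positive; Clause 6: 2 positive; Clause 7: 2 positive.
Total positive literal occurrences = 11.

11


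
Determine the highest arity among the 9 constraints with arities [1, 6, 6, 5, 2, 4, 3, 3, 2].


The arities are: 1, 6, 6, 5, 2, 4, 3, 3, 2.
Scan for the maximum value.
Maximum arity = 6.

6


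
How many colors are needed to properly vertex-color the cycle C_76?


A cycle on an even number of vertices is bipartite: alternate two colors around the cycle.
Since 76 is even, two colors suffice, and at least two are needed because the graph has edges.
Chromatic number = 2.

2


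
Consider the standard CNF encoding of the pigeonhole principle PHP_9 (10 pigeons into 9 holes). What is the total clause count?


The PHP encoding has two parts:
1) At-least-one-hole clauses: 10 (one per pigeon, each with 9 literals).
2) At-most-one-pigeon-per-hole clauses: 9 holes * C(10,2) = 9 * 45 = 405.
Total clauses = 10 + 405 = 415.

415


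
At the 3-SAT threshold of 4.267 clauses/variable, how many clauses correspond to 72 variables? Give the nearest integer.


The 3-SAT phase transition occurs at approximately 4.267 clauses per variable.
m = 4.267 * 72 = 307.224.
Rounded to nearest integer: 307.

307


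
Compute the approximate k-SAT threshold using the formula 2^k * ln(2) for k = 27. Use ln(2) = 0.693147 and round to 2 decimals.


Using the asymptotic formula: threshold ~ 2^k * ln(2).
2^27 = 134217728.
134217728 * 0.693147 = 93032615.51.

93032615.51


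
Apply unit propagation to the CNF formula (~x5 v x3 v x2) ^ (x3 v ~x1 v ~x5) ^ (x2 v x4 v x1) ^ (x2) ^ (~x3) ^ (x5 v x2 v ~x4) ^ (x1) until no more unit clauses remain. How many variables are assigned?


Unit propagation repeatedly assigns the literal in any unit clause, then simplifies.
Assignments in order: x2 = T, x3 = F, x1 = T, x5 = F.
No further unit clauses remain.
Total variables assigned = 4.

4


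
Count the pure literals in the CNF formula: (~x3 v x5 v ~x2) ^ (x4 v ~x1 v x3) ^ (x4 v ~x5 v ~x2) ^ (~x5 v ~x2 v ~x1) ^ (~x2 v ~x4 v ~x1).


A pure literal appears in only one polarity across all clauses.
Pure literals: x1 (negative only), x2 (negative only).
Count = 2.

2


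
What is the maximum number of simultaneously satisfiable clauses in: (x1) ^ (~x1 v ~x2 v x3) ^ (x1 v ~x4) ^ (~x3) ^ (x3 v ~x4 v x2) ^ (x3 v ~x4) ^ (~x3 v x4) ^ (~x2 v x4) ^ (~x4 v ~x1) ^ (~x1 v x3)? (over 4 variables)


Enumerate all 16 truth assignments.
For each, count how many of the 10 clauses are satisfied.
The formula is not fully satisfiable, so the maximum is below 10.
Maximum simultaneously satisfiable clauses = 9.

9


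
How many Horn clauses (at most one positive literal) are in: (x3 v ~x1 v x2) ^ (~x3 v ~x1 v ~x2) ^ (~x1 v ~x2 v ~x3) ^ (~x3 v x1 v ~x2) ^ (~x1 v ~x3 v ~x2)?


A Horn clause has at most one positive literal.
Clause 1: 2 positive lit(s) -> not Horn
Clause 2: 0 positive lit(s) -> Horn
Clause 3: 0 positive lit(s) -> Horn
Clause 4: 1 positive lit(s) -> Horn
Clause 5: 0 positive lit(s) -> Horn
Total Horn clauses = 4.

4


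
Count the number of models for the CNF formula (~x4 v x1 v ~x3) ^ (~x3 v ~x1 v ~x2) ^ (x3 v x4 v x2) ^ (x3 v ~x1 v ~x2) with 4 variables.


Enumerate all 16 truth assignments over 4 variables.
Test each against every clause.
Satisfying assignments found: 8.

8


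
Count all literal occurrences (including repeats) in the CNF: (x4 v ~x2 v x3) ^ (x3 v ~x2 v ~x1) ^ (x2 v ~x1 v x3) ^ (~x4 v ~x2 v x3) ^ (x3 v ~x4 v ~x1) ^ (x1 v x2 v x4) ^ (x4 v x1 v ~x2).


Clause lengths: 3, 3, 3, 3, 3, 3, 3.
Sum = 3 + 3 + 3 + 3 + 3 + 3 + 3 = 21.

21


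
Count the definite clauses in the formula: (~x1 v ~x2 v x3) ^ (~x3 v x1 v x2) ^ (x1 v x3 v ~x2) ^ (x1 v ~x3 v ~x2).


A definite clause has exactly one positive literal.
Clause 1: 1 positive -> definite
Clause 2: 2 positive -> not definite
Clause 3: 2 positive -> not definite
Clause 4: 1 positive -> definite
Definite clause count = 2.

2


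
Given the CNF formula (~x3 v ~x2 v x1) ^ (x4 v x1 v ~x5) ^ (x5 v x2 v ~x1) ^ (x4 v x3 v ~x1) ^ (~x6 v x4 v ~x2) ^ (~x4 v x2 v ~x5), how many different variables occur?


Identify each distinct variable in the formula.
Variables found: x1, x2, x3, x4, x5, x6.
Total distinct variables = 6.

6


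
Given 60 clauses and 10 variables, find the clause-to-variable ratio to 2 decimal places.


Clause-to-variable ratio = clauses / variables.
60 / 10 = 6.0.

6.0


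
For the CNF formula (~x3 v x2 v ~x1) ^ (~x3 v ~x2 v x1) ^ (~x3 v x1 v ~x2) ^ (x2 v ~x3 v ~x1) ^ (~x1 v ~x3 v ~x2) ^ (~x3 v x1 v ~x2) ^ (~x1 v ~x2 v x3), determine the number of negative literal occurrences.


Scan each clause for negated literals.
Clause 1: 2 negative; Clause 2: 2 negative; Clause 3: 2 negative; Clause 4: 2 negative; Clause 5: 3 negative; Clause 6: 2 negative; Clause 7: 2 negative.
Total negative literal occurrences = 15.

15


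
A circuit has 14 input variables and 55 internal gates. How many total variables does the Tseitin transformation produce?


The Tseitin transformation introduces one auxiliary variable per gate.
Total variables = inputs + gates = 14 + 55 = 69.

69


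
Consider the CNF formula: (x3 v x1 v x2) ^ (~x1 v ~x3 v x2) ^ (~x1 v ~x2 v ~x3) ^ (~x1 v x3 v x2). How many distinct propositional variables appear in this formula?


Identify each distinct variable in the formula.
Variables found: x1, x2, x3.
Total distinct variables = 3.

3


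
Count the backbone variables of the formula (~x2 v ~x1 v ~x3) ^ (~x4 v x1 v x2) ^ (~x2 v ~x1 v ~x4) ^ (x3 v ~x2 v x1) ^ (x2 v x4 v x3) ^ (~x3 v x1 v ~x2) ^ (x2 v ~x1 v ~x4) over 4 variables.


Find all satisfying assignments: 3 model(s).
Check which variables have the same value in every model.
Fixed variables: x4=F.
Backbone size = 1.

1


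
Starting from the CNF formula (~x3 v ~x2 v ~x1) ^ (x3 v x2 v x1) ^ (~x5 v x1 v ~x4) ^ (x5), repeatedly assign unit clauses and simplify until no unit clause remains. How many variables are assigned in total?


Unit propagation repeatedly assigns the literal in any unit clause, then simplifies.
Assignments in order: x5 = T.
No further unit clauses remain.
Total variables assigned = 1.

1


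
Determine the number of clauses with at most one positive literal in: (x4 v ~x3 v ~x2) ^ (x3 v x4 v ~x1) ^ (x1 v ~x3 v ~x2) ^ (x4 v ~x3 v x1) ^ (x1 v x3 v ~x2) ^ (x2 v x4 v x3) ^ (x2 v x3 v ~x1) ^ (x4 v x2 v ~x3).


A Horn clause has at most one positive literal.
Clause 1: 1 positive lit(s) -> Horn
Clause 2: 2 positive lit(s) -> not Horn
Clause 3: 1 positive lit(s) -> Horn
Clause 4: 2 positive lit(s) -> not Horn
Clause 5: 2 positive lit(s) -> not Horn
Clause 6: 3 positive lit(s) -> not Horn
Clause 7: 2 positive lit(s) -> not Horn
Clause 8: 2 positive lit(s) -> not Horn
Total Horn clauses = 2.

2


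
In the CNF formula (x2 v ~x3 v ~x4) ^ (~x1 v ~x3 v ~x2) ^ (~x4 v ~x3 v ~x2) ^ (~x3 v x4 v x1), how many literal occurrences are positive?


Scan each clause for unnegated literals.
Clause 1: 1 positive; Clause 2: 0 positive; Clause 3: 0 positive; Clause 4: 2 positive.
Total positive literal occurrences = 3.

3


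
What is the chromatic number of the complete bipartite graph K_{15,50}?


K_{15,50} is bipartite by definition: the two parts are independent sets, with every edge crossing between them.
Color all vertices in one part with color 1 and all vertices in the other part with color 2.
Since the graph has at least one edge, one color does not suffice.
Chromatic number = 2.

2


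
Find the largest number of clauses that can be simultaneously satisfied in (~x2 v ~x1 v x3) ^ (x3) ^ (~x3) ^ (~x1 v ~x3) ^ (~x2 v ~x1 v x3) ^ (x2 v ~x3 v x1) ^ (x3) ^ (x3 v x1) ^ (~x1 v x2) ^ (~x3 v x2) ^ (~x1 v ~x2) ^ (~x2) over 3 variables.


Enumerate all 8 truth assignments.
For each, count how many of the 12 clauses are satisfied.
The formula is not fully satisfiable, so the maximum is below 12.
Maximum simultaneously satisfiable clauses = 10.

10


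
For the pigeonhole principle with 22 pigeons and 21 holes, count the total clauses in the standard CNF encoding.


The PHP encoding has two parts:
1) At-least-one-hole clauses: 22 (one per pigeon, each with 21 literals).
2) At-most-one-pigeon-per-hole clauses: 21 holes * C(22,2) = 21 * 231 = 4851.
Total clauses = 22 + 4851 = 4873.

4873


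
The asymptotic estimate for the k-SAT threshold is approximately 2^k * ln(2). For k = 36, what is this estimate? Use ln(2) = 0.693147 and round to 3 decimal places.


Using the asymptotic formula: threshold ~ 2^k * ln(2).
2^36 = 68719476736.
68719476736 * 0.693147 = 47632699141.128.

47632699141.128


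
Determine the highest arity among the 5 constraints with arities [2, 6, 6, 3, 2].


The arities are: 2, 6, 6, 3, 2.
Scan for the maximum value.
Maximum arity = 6.

6


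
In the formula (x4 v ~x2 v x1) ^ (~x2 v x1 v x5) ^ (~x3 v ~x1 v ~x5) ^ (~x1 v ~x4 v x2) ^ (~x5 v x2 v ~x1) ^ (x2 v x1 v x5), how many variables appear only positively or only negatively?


A pure literal appears in only one polarity across all clauses.
Pure literals: x3 (negative only).
Count = 1.

1


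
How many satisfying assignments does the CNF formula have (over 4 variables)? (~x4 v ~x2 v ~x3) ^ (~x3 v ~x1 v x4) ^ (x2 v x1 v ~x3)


Enumerate all 16 truth assignments over 4 variables.
Test each against every clause.
Satisfying assignments found: 10.

10


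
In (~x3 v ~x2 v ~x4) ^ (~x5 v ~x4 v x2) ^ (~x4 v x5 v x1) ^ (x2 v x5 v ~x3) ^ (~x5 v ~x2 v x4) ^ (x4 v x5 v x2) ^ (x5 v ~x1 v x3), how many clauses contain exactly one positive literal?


A definite clause has exactly one positive literal.
Clause 1: 0 positive -> not definite
Clause 2: 1 positive -> definite
Clause 3: 2 positive -> not definite
Clause 4: 2 positive -> not definite
Clause 5: 1 positive -> definite
Clause 6: 3 positive -> not definite
Clause 7: 2 positive -> not definite
Definite clause count = 2.

2


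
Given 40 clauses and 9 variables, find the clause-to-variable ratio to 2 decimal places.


Clause-to-variable ratio = clauses / variables.
40 / 9 = 4.44.

4.44


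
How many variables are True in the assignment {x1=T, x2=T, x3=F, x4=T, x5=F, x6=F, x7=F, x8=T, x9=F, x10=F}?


The weight is the number of variables assigned True.
True variables: x1, x2, x4, x8.
Weight = 4.

4


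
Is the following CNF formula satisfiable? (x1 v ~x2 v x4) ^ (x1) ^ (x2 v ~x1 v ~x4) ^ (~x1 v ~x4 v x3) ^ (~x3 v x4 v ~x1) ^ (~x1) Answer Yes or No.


Check all 16 possible truth assignments.
Number of satisfying assignments found: 0.
The formula is unsatisfiable.

No


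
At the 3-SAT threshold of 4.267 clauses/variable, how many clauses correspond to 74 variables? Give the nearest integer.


The 3-SAT phase transition occurs at approximately 4.267 clauses per variable.
m = 4.267 * 74 = 315.758.
Rounded to nearest integer: 316.

316


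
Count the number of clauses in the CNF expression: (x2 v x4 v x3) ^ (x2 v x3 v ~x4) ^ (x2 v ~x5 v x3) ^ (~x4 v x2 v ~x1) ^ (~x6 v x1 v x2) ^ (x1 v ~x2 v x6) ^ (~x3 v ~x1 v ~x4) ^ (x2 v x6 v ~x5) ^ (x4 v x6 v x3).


Each group enclosed in parentheses joined by ^ is one clause.
Counting the conjuncts: 9 clauses.

9


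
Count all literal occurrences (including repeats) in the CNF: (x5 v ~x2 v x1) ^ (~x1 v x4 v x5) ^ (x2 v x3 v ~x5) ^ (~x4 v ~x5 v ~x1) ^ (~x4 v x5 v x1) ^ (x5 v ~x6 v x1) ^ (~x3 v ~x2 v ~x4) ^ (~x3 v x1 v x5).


Clause lengths: 3, 3, 3, 3, 3, 3, 3, 3.
Sum = 3 + 3 + 3 + 3 + 3 + 3 + 3 + 3 = 24.

24


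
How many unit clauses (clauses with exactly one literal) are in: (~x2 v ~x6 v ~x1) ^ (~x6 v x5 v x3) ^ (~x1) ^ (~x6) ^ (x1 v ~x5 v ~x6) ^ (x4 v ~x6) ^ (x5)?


A unit clause contains exactly one literal.
Unit clauses found: (~x1), (~x6), (x5).
Count = 3.

3
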